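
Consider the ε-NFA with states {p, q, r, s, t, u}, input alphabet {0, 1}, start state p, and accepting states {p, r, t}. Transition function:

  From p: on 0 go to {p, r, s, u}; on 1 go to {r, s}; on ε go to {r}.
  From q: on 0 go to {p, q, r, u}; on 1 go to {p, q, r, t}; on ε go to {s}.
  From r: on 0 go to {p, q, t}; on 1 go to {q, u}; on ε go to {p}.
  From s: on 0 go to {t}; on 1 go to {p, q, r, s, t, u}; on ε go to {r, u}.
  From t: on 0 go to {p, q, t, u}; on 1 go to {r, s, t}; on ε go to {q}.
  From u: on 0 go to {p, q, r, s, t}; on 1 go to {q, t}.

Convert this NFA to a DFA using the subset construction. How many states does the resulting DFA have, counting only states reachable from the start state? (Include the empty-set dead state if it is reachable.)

3

Start state of the DFA: {p, r} (ε-closure of the NFA start).
{p, r} --0--> {p, q, r, s, t, u}  [new]
{p, r} --1--> {p, q, r, s, u}  [new]
{p, q, r, s, t, u} --0--> {p, q, r, s, t, u}  [seen]
{p, q, r, s, t, u} --1--> {p, q, r, s, t, u}  [seen]
{p, q, r, s, u} --0--> {p, q, r, s, t, u}  [seen]
{p, q, r, s, u} --1--> {p, q, r, s, t, u}  [seen]
Reachable DFA states: {p, r}, {p, q, r, s, t, u}, {p, q, r, s, u}.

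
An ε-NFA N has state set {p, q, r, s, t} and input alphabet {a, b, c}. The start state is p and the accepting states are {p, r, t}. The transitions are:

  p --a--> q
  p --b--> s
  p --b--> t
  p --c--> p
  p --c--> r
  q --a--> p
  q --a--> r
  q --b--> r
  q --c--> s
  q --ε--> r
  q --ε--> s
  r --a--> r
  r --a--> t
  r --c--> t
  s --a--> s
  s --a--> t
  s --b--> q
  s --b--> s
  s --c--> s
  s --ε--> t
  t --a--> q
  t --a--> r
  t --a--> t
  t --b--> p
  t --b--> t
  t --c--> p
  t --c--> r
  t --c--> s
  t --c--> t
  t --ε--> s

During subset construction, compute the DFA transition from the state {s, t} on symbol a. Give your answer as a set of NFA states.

δ(s,a) = {s, t}; δ(t,a) = {q, r, t}.
Union: {q, r, s, t}.

{q, r, s, t}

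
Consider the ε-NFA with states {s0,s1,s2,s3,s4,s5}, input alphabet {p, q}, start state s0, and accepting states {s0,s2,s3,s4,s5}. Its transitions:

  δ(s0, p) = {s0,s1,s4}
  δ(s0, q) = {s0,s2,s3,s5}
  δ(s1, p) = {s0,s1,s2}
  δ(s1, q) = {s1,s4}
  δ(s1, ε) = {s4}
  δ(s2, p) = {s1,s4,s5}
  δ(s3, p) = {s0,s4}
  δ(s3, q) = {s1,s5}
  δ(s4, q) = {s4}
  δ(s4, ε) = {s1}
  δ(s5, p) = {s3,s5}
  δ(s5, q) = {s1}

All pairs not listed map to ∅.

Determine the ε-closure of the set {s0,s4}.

Begin with {s0,s4}.
s4 →ε {s1}; add s1.
ε-closure = {s0,s1,s4}.

{s0,s1,s4}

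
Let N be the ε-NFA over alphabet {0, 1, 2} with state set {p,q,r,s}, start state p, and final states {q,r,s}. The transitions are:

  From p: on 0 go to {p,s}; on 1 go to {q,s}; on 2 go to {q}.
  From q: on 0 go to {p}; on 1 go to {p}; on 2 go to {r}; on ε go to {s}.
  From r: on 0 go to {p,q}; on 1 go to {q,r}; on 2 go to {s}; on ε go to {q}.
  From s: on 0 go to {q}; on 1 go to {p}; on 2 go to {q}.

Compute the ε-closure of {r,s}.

Begin with {r,s}.
r →ε {q}; add q.
ε-closure = {q,r,s}.

{q,r,s}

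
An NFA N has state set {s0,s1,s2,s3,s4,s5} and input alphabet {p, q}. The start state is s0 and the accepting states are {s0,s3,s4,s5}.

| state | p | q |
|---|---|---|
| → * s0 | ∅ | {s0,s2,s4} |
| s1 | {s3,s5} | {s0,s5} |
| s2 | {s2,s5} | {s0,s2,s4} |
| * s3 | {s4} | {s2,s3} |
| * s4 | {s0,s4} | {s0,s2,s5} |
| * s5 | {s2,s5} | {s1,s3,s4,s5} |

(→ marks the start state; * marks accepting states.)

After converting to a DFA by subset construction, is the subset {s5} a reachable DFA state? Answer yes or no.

Start state of the DFA: {s0}.
{s0} --p--> ∅  [new]
{s0} --q--> {s0,s2,s4}  [new]
∅ --p--> ∅  [seen]
∅ --q--> ∅  [seen]
{s0,s2,s4} --p--> {s0,s2,s4,s5}  [new]
{s0,s2,s4} --q--> {s0,s2,s4,s5}  [seen]
{s0,s2,s4,s5} --p--> {s0,s2,s4,s5}  [seen]
{s0,s2,s4,s5} --q--> {s0,s1,s2,s3,s4,s5}  [new]
{s0,s1,s2,s3,s4,s5} --p--> {s0,s2,s3,s4,s5}  [new]
{s0,s1,s2,s3,s4,s5} --q--> {s0,s1,s2,s3,s4,s5}  [seen]
{s0,s2,s3,s4,s5} --p--> {s0,s2,s4,s5}  [seen]
{s0,s2,s3,s4,s5} --q--> {s0,s1,s2,s3,s4,s5}  [seen]
Reachable DFA states: {s0}, ∅, {s0,s2,s4}, {s0,s2,s4,s5}, {s0,s1,s2,s3,s4,s5}, {s0,s2,s3,s4,s5}.
{s5} is not among them.

no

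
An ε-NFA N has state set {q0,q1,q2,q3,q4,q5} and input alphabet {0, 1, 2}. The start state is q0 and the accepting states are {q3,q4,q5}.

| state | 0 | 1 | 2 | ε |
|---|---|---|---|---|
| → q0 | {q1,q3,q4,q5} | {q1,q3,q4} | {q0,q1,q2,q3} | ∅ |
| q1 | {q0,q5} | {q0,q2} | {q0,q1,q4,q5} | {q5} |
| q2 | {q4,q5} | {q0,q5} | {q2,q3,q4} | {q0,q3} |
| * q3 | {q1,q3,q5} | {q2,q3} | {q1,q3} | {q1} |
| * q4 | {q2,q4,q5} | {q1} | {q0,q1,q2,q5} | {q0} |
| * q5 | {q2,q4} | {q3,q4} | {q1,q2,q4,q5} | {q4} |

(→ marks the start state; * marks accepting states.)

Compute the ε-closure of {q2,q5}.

{q0,q1,q2,q3,q4,q5}

Begin with {q2,q5}.
q2 →ε {q0,q3}; add q0, q3.
q3 →ε {q1}; add q1.
q5 →ε {q4}; add q4.
ε-closure = {q0,q1,q2,q3,q4,q5}.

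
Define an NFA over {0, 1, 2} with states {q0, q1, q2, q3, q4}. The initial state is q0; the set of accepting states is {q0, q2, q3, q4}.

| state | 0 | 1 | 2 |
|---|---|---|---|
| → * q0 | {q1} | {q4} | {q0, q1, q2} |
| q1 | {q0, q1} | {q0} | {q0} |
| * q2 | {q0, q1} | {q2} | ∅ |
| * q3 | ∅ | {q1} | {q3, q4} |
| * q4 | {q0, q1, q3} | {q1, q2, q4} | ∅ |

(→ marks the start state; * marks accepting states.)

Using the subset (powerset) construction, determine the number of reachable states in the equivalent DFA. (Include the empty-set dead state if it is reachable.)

Start state of the DFA: {q0}.
{q0} --0--> {q1}  [new]
{q0} --1--> {q4}  [new]
{q0} --2--> {q0, q1, q2}  [new]
{q1} --0--> {q0, q1}  [new]
{q1} --1--> {q0}  [seen]
{q1} --2--> {q0}  [seen]
{q4} --0--> {q0, q1, q3}  [new]
{q4} --1--> {q1, q2, q4}  [new]
{q4} --2--> ∅  [new]
{q0, q1, q2} --0--> {q0, q1}  [seen]
{q0, q1, q2} --1--> {q0, q2, q4}  [new]
{q0, q1, q2} --2--> {q0, q1, q2}  [seen]
{q0, q1} --0--> {q0, q1}  [seen]
{q0, q1} --1--> {q0, q4}  [new]
{q0, q1} --2--> {q0, q1, q2}  [seen]
{q0, q1, q3} --0--> {q0, q1}  [seen]
{q0, q1, q3} --1--> {q0, q1, q4}  [new]
{q0, q1, q3} --2--> {q0, q1, q2, q3, q4}  [new]
{q1, q2, q4} --0--> {q0, q1, q3}  [seen]
{q1, q2, q4} --1--> {q0, q1, q2, q4}  [new]
{q1, q2, q4} --2--> {q0}  [seen]
∅ --0--> ∅  [seen]
∅ --1--> ∅  [seen]
∅ --2--> ∅  [seen]
{q0, q2, q4} --0--> {q0, q1, q3}  [seen]
{q0, q2, q4} --1--> {q1, q2, q4}  [seen]
{q0, q2, q4} --2--> {q0, q1, q2}  [seen]
{q0, q4} --0--> {q0, q1, q3}  [seen]
{q0, q4} --1--> {q1, q2, q4}  [seen]
{q0, q4} --2--> {q0, q1, q2}  [seen]
{q0, q1, q4} --0--> {q0, q1, q3}  [seen]
{q0, q1, q4} --1--> {q0, q1, q2, q4}  [seen]
{q0, q1, q4} --2--> {q0, q1, q2}  [seen]
{q0, q1, q2, q3, q4} --0--> {q0, q1, q3}  [seen]
{q0, q1, q2, q3, q4} --1--> {q0, q1, q2, q4}  [seen]
{q0, q1, q2, q3, q4} --2--> {q0, q1, q2, q3, q4}  [seen]
{q0, q1, q2, q4} --0--> {q0, q1, q3}  [seen]
{q0, q1, q2, q4} --1--> {q0, q1, q2, q4}  [seen]
{q0, q1, q2, q4} --2--> {q0, q1, q2}  [seen]
Reachable DFA states: {q0}, {q1}, {q4}, {q0, q1, q2}, {q0, q1}, {q0, q1, q3}, {q1, q2, q4}, ∅, {q0, q2, q4}, {q0, q4}, {q0, q1, q4}, {q0, q1, q2, q3, q4}, {q0, q1, q2, q4}.

13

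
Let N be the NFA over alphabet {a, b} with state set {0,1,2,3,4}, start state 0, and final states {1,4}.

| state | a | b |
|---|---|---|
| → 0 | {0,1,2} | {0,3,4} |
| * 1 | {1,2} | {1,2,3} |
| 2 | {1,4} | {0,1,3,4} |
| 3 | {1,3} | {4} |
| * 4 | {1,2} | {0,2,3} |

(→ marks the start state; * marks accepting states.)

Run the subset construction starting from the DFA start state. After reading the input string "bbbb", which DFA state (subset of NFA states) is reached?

Start: {0}.
δ(0,b) = {0,3,4}.
Union: {0,3,4}.
After b: {0,3,4}.
δ(0,b) = {0,3,4}; δ(3,b) = {4}; δ(4,b) = {0,2,3}.
Union: {0,2,3,4}.
After b: {0,2,3,4}.
δ(0,b) = {0,3,4}; δ(2,b) = {0,1,3,4}; δ(3,b) = {4}; δ(4,b) = {0,2,3}.
Union: {0,1,2,3,4}.
After b: {0,1,2,3,4}.
δ(0,b) = {0,3,4}; δ(1,b) = {1,2,3}; δ(2,b) = {0,1,3,4}; δ(3,b) = {4}; δ(4,b) = {0,2,3}.
Union: {0,1,2,3,4}.
After b: {0,1,2,3,4}.

{0,1,2,3,4}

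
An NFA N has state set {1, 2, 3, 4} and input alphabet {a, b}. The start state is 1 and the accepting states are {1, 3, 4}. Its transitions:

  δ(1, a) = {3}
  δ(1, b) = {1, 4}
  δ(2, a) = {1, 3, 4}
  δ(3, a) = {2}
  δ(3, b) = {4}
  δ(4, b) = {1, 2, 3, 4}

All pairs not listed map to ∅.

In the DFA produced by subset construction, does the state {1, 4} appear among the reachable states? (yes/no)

yes

Start state of the DFA: {1}.
{1} --a--> {3}  [new]
{1} --b--> {1, 4}  [new]
{3} --a--> {2}  [new]
{3} --b--> {4}  [new]
{1, 4} --a--> {3}  [seen]
{1, 4} --b--> {1, 2, 3, 4}  [new]
{2} --a--> {1, 3, 4}  [new]
{2} --b--> ∅  [new]
{4} --a--> ∅  [seen]
{4} --b--> {1, 2, 3, 4}  [seen]
{1, 2, 3, 4} --a--> {1, 2, 3, 4}  [seen]
{1, 2, 3, 4} --b--> {1, 2, 3, 4}  [seen]
{1, 3, 4} --a--> {2, 3}  [new]
{1, 3, 4} --b--> {1, 2, 3, 4}  [seen]
∅ --a--> ∅  [seen]
∅ --b--> ∅  [seen]
{2, 3} --a--> {1, 2, 3, 4}  [seen]
{2, 3} --b--> {4}  [seen]
Reachable DFA states: {1}, {3}, {1, 4}, {2}, {4}, {1, 2, 3, 4}, {1, 3, 4}, ∅, {2, 3}.
{1, 4} is among them.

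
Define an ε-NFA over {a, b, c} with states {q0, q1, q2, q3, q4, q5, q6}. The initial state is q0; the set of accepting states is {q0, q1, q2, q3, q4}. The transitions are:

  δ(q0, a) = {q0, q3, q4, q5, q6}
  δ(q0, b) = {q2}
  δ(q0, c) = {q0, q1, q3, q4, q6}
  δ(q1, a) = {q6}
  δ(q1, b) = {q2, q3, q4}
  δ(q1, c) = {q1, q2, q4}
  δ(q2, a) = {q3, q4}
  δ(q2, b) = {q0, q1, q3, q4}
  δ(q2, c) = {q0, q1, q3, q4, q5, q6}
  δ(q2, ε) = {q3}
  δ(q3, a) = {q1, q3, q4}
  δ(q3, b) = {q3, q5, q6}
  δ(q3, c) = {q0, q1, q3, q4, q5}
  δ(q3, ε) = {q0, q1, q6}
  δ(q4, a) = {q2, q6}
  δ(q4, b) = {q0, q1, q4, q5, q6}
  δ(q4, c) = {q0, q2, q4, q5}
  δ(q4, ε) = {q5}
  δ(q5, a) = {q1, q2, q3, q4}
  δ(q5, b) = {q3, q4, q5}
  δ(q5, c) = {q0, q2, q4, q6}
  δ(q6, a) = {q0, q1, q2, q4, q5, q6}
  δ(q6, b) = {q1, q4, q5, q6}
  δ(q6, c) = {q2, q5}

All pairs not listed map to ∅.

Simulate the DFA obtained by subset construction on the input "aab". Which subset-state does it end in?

Start: {q0}.
δ(q0,a) = {q0, q3, q4, q5, q6}.
Union: {q0, q3, q4, q5, q6}.
ε-closure gives {q0, q1, q3, q4, q5, q6}.
After a: {q0, q1, q3, q4, q5, q6}.
δ(q0,a) = {q0, q3, q4, q5, q6}; δ(q1,a) = {q6}; δ(q3,a) = {q1, q3, q4}; δ(q4,a) = {q2, q6}; δ(q5,a) = {q1, q2, q3, q4}; δ(q6,a) = {q0, q1, q2, q4, q5, q6}.
Union: {q0, q1, q2, q3, q4, q5, q6}.
After a: {q0, q1, q2, q3, q4, q5, q6}.
δ(q0,b) = {q2}; δ(q1,b) = {q2, q3, q4}; δ(q2,b) = {q0, q1, q3, q4}; δ(q3,b) = {q3, q5, q6}; δ(q4,b) = {q0, q1, q4, q5, q6}; δ(q5,b) = {q3, q4, q5}; δ(q6,b) = {q1, q4, q5, q6}.
Union: {q0, q1, q2, q3, q4, q5, q6}.
After b: {q0, q1, q2, q3, q4, q5, q6}.

{q0, q1, q2, q3, q4, q5, q6}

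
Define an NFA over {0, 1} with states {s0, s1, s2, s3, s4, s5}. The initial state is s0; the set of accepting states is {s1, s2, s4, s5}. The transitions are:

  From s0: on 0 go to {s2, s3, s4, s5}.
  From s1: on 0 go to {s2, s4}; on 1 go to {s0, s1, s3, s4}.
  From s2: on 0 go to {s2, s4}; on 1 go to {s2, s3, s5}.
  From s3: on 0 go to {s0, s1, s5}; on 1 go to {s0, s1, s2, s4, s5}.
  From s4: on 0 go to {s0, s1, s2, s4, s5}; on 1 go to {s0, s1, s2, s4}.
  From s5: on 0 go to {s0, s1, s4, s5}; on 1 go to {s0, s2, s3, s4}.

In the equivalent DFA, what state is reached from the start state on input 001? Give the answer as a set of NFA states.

{s0, s1, s2, s3, s4, s5}

Start: {s0}.
δ(s0,0) = {s2, s3, s4, s5}.
Union: {s2, s3, s4, s5}.
After 0: {s2, s3, s4, s5}.
δ(s2,0) = {s2, s4}; δ(s3,0) = {s0, s1, s5}; δ(s4,0) = {s0, s1, s2, s4, s5}; δ(s5,0) = {s0, s1, s4, s5}.
Union: {s0, s1, s2, s4, s5}.
After 0: {s0, s1, s2, s4, s5}.
δ(s0,1) = ∅; δ(s1,1) = {s0, s1, s3, s4}; δ(s2,1) = {s2, s3, s5}; δ(s4,1) = {s0, s1, s2, s4}; δ(s5,1) = {s0, s2, s3, s4}.
Union: {s0, s1, s2, s3, s4, s5}.
After 1: {s0, s1, s2, s3, s4, s5}.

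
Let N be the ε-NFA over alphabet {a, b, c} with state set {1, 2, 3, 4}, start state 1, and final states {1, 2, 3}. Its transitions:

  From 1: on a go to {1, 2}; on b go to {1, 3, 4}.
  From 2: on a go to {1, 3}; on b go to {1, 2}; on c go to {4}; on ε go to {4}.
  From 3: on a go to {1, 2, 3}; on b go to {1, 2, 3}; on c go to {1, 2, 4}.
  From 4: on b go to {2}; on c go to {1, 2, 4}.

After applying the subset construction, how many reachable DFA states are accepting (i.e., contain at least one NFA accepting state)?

4

Start state of the DFA: {1} (ε-closure of the NFA start).
{1} --a--> {1, 2, 4}  [new]
{1} --b--> {1, 3, 4}  [new]
{1} --c--> ∅  [new]
{1, 2, 4} --a--> {1, 2, 3, 4}  [new]
{1, 2, 4} --b--> {1, 2, 3, 4}  [seen]
{1, 2, 4} --c--> {1, 2, 4}  [seen]
{1, 3, 4} --a--> {1, 2, 3, 4}  [seen]
{1, 3, 4} --b--> {1, 2, 3, 4}  [seen]
{1, 3, 4} --c--> {1, 2, 4}  [seen]
∅ --a--> ∅  [seen]
∅ --b--> ∅  [seen]
∅ --c--> ∅  [seen]
{1, 2, 3, 4} --a--> {1, 2, 3, 4}  [seen]
{1, 2, 3, 4} --b--> {1, 2, 3, 4}  [seen]
{1, 2, 3, 4} --c--> {1, 2, 4}  [seen]
Reachable DFA states: {1}, {1, 2, 4}, {1, 3, 4}, ∅, {1, 2, 3, 4}.
Accepting DFA states (contain an NFA accepting state): {1}, {1, 2, 4}, {1, 3, 4}, {1, 2, 3, 4}.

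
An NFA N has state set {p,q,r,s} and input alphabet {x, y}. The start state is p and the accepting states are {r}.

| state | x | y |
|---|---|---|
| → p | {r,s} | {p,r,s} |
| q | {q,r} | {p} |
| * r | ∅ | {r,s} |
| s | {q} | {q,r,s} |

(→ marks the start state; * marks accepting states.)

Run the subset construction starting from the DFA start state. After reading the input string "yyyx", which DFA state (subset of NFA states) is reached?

{q,r,s}

Start: {p}.
δ(p,y) = {p,r,s}.
Union: {p,r,s}.
After y: {p,r,s}.
δ(p,y) = {p,r,s}; δ(r,y) = {r,s}; δ(s,y) = {q,r,s}.
Union: {p,q,r,s}.
After y: {p,q,r,s}.
δ(p,y) = {p,r,s}; δ(q,y) = {p}; δ(r,y) = {r,s}; δ(s,y) = {q,r,s}.
Union: {p,q,r,s}.
After y: {p,q,r,s}.
δ(p,x) = {r,s}; δ(q,x) = {q,r}; δ(r,x) = ∅; δ(s,x) = {q}.
Union: {q,r,s}.
After x: {q,r,s}.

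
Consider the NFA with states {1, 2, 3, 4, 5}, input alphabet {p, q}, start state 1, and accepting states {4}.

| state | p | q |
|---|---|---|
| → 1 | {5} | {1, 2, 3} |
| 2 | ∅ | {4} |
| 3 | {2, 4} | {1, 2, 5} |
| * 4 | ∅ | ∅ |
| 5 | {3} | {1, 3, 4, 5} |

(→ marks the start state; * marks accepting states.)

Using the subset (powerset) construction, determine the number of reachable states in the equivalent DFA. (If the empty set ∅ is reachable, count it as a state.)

15

Start state of the DFA: {1}.
{1} --p--> {5}  [new]
{1} --q--> {1, 2, 3}  [new]
{5} --p--> {3}  [new]
{5} --q--> {1, 3, 4, 5}  [new]
{1, 2, 3} --p--> {2, 4, 5}  [new]
{1, 2, 3} --q--> {1, 2, 3, 4, 5}  [new]
{3} --p--> {2, 4}  [new]
{3} --q--> {1, 2, 5}  [new]
{1, 3, 4, 5} --p--> {2, 3, 4, 5}  [new]
{1, 3, 4, 5} --q--> {1, 2, 3, 4, 5}  [seen]
{2, 4, 5} --p--> {3}  [seen]
{2, 4, 5} --q--> {1, 3, 4, 5}  [seen]
{1, 2, 3, 4, 5} --p--> {2, 3, 4, 5}  [seen]
{1, 2, 3, 4, 5} --q--> {1, 2, 3, 4, 5}  [seen]
{2, 4} --p--> ∅  [new]
{2, 4} --q--> {4}  [new]
{1, 2, 5} --p--> {3, 5}  [new]
{1, 2, 5} --q--> {1, 2, 3, 4, 5}  [seen]
{2, 3, 4, 5} --p--> {2, 3, 4}  [new]
{2, 3, 4, 5} --q--> {1, 2, 3, 4, 5}  [seen]
∅ --p--> ∅  [seen]
∅ --q--> ∅  [seen]
{4} --p--> ∅  [seen]
{4} --q--> ∅  [seen]
{3, 5} --p--> {2, 3, 4}  [seen]
{3, 5} --q--> {1, 2, 3, 4, 5}  [seen]
{2, 3, 4} --p--> {2, 4}  [seen]
{2, 3, 4} --q--> {1, 2, 4, 5}  [new]
{1, 2, 4, 5} --p--> {3, 5}  [seen]
{1, 2, 4, 5} --q--> {1, 2, 3, 4, 5}  [seen]
Reachable DFA states: {1}, {5}, {1, 2, 3}, {3}, {1, 3, 4, 5}, {2, 4, 5}, {1, 2, 3, 4, 5}, {2, 4}, {1, 2, 5}, {2, 3, 4, 5}, ∅, {4}, {3, 5}, {2, 3, 4}, {1, 2, 4, 5}.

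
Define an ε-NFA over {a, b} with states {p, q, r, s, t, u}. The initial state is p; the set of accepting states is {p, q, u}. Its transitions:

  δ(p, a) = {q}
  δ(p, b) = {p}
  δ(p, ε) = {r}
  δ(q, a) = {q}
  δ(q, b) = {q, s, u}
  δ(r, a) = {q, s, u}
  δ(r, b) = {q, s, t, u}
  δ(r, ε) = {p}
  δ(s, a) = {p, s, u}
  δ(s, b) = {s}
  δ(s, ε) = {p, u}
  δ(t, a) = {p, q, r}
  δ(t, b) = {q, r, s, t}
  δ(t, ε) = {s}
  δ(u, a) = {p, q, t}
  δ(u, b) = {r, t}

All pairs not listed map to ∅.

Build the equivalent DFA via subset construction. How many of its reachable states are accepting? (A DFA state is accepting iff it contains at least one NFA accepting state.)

3

Start state of the DFA: {p, r} (ε-closure of the NFA start).
{p, r} --a--> {p, q, r, s, u}  [new]
{p, r} --b--> {p, q, r, s, t, u}  [new]
{p, q, r, s, u} --a--> {p, q, r, s, t, u}  [seen]
{p, q, r, s, u} --b--> {p, q, r, s, t, u}  [seen]
{p, q, r, s, t, u} --a--> {p, q, r, s, t, u}  [seen]
{p, q, r, s, t, u} --b--> {p, q, r, s, t, u}  [seen]
Reachable DFA states: {p, r}, {p, q, r, s, u}, {p, q, r, s, t, u}.
Accepting DFA states (contain an NFA accepting state): {p, r}, {p, q, r, s, u}, {p, q, r, s, t, u}.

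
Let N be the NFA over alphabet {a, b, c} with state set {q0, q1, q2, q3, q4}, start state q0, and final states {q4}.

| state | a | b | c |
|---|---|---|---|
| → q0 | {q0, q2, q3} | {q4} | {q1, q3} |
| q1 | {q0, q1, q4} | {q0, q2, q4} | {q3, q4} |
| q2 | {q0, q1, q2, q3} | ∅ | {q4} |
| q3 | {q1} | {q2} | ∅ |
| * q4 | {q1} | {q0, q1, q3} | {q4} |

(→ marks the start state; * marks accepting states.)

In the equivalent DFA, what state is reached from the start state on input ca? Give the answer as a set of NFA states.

{q0, q1, q4}

Start: {q0}.
δ(q0,c) = {q1, q3}.
Union: {q1, q3}.
After c: {q1, q3}.
δ(q1,a) = {q0, q1, q4}; δ(q3,a) = {q1}.
Union: {q0, q1, q4}.
After a: {q0, q1, q4}.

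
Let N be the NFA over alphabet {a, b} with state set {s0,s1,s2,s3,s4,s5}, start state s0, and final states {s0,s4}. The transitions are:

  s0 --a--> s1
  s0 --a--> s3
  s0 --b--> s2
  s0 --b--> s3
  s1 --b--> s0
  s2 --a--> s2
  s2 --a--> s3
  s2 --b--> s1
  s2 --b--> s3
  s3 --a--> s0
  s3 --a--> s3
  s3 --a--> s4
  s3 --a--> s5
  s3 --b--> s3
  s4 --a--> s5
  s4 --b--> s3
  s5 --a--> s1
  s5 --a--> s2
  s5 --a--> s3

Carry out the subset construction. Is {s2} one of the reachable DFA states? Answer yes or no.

no

Start state of the DFA: {s0}.
{s0} --a--> {s1,s3}  [new]
{s0} --b--> {s2,s3}  [new]
{s1,s3} --a--> {s0,s3,s4,s5}  [new]
{s1,s3} --b--> {s0,s3}  [new]
{s2,s3} --a--> {s0,s2,s3,s4,s5}  [new]
{s2,s3} --b--> {s1,s3}  [seen]
{s0,s3,s4,s5} --a--> {s0,s1,s2,s3,s4,s5}  [new]
{s0,s3,s4,s5} --b--> {s2,s3}  [seen]
{s0,s3} --a--> {s0,s1,s3,s4,s5}  [new]
{s0,s3} --b--> {s2,s3}  [seen]
{s0,s2,s3,s4,s5} --a--> {s0,s1,s2,s3,s4,s5}  [seen]
{s0,s2,s3,s4,s5} --b--> {s1,s2,s3}  [new]
{s0,s1,s2,s3,s4,s5} --a--> {s0,s1,s2,s3,s4,s5}  [seen]
{s0,s1,s2,s3,s4,s5} --b--> {s0,s1,s2,s3}  [new]
{s0,s1,s3,s4,s5} --a--> {s0,s1,s2,s3,s4,s5}  [seen]
{s0,s1,s3,s4,s5} --b--> {s0,s2,s3}  [new]
{s1,s2,s3} --a--> {s0,s2,s3,s4,s5}  [seen]
{s1,s2,s3} --b--> {s0,s1,s3}  [new]
{s0,s1,s2,s3} --a--> {s0,s1,s2,s3,s4,s5}  [seen]
{s0,s1,s2,s3} --b--> {s0,s1,s2,s3}  [seen]
{s0,s2,s3} --a--> {s0,s1,s2,s3,s4,s5}  [seen]
{s0,s2,s3} --b--> {s1,s2,s3}  [seen]
{s0,s1,s3} --a--> {s0,s1,s3,s4,s5}  [seen]
{s0,s1,s3} --b--> {s0,s2,s3}  [seen]
Reachable DFA states: {s0}, {s1,s3}, {s2,s3}, {s0,s3,s4,s5}, {s0,s3}, {s0,s2,s3,s4,s5}, {s0,s1,s2,s3,s4,s5}, {s0,s1,s3,s4,s5}, {s1,s2,s3}, {s0,s1,s2,s3}, {s0,s2,s3}, {s0,s1,s3}.
{s2} is not among them.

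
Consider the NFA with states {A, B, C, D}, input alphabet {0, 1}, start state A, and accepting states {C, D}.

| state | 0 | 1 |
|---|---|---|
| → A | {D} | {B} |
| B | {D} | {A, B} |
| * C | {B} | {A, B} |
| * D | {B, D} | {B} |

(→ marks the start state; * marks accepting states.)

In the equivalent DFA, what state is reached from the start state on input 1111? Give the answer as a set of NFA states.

{A, B}

Start: {A}.
δ(A,1) = {B}.
Union: {B}.
After 1: {B}.
δ(B,1) = {A, B}.
Union: {A, B}.
After 1: {A, B}.
δ(A,1) = {B}; δ(B,1) = {A, B}.
Union: {A, B}.
After 1: {A, B}.
δ(A,1) = {B}; δ(B,1) = {A, B}.
Union: {A, B}.
After 1: {A, B}.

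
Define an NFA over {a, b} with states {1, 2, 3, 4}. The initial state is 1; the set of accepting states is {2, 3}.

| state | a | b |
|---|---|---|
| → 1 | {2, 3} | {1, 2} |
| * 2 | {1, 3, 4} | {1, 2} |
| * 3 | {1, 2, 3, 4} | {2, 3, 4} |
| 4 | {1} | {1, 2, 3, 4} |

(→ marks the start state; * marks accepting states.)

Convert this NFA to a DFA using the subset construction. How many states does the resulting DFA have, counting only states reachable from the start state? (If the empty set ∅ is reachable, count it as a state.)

Start state of the DFA: {1}.
{1} --a--> {2, 3}  [new]
{1} --b--> {1, 2}  [new]
{2, 3} --a--> {1, 2, 3, 4}  [new]
{2, 3} --b--> {1, 2, 3, 4}  [seen]
{1, 2} --a--> {1, 2, 3, 4}  [seen]
{1, 2} --b--> {1, 2}  [seen]
{1, 2, 3, 4} --a--> {1, 2, 3, 4}  [seen]
{1, 2, 3, 4} --b--> {1, 2, 3, 4}  [seen]
Reachable DFA states: {1}, {2, 3}, {1, 2}, {1, 2, 3, 4}.

4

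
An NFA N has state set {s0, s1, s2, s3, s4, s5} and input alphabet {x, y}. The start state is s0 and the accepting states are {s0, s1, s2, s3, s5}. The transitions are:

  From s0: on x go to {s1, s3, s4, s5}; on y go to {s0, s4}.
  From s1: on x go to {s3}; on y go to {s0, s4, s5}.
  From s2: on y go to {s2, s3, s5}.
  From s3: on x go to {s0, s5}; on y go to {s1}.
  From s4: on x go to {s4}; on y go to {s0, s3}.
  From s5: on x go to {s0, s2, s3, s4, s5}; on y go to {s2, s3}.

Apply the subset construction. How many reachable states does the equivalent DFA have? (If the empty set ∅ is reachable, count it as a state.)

8

Start state of the DFA: {s0}.
{s0} --x--> {s1, s3, s4, s5}  [new]
{s0} --y--> {s0, s4}  [new]
{s1, s3, s4, s5} --x--> {s0, s2, s3, s4, s5}  [new]
{s1, s3, s4, s5} --y--> {s0, s1, s2, s3, s4, s5}  [new]
{s0, s4} --x--> {s1, s3, s4, s5}  [seen]
{s0, s4} --y--> {s0, s3, s4}  [new]
{s0, s2, s3, s4, s5} --x--> {s0, s1, s2, s3, s4, s5}  [seen]
{s0, s2, s3, s4, s5} --y--> {s0, s1, s2, s3, s4, s5}  [seen]
{s0, s1, s2, s3, s4, s5} --x--> {s0, s1, s2, s3, s4, s5}  [seen]
{s0, s1, s2, s3, s4, s5} --y--> {s0, s1, s2, s3, s4, s5}  [seen]
{s0, s3, s4} --x--> {s0, s1, s3, s4, s5}  [new]
{s0, s3, s4} --y--> {s0, s1, s3, s4}  [new]
{s0, s1, s3, s4, s5} --x--> {s0, s1, s2, s3, s4, s5}  [seen]
{s0, s1, s3, s4, s5} --y--> {s0, s1, s2, s3, s4, s5}  [seen]
{s0, s1, s3, s4} --x--> {s0, s1, s3, s4, s5}  [seen]
{s0, s1, s3, s4} --y--> {s0, s1, s3, s4, s5}  [seen]
Reachable DFA states: {s0}, {s1, s3, s4, s5}, {s0, s4}, {s0, s2, s3, s4, s5}, {s0, s1, s2, s3, s4, s5}, {s0, s3, s4}, {s0, s1, s3, s4, s5}, {s0, s1, s3, s4}.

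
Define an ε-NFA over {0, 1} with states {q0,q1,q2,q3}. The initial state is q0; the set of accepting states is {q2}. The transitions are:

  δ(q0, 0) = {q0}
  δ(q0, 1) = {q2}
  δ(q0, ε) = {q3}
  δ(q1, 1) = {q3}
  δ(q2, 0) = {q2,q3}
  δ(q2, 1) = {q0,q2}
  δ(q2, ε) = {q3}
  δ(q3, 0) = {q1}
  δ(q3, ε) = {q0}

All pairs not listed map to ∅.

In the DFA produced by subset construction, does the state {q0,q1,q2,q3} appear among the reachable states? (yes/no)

yes

Start state of the DFA: {q0,q3} (ε-closure of the NFA start).
{q0,q3} --0--> {q0,q1,q3}  [new]
{q0,q3} --1--> {q0,q2,q3}  [new]
{q0,q1,q3} --0--> {q0,q1,q3}  [seen]
{q0,q1,q3} --1--> {q0,q2,q3}  [seen]
{q0,q2,q3} --0--> {q0,q1,q2,q3}  [new]
{q0,q2,q3} --1--> {q0,q2,q3}  [seen]
{q0,q1,q2,q3} --0--> {q0,q1,q2,q3}  [seen]
{q0,q1,q2,q3} --1--> {q0,q2,q3}  [seen]
Reachable DFA states: {q0,q3}, {q0,q1,q3}, {q0,q2,q3}, {q0,q1,q2,q3}.
{q0,q1,q2,q3} is among them.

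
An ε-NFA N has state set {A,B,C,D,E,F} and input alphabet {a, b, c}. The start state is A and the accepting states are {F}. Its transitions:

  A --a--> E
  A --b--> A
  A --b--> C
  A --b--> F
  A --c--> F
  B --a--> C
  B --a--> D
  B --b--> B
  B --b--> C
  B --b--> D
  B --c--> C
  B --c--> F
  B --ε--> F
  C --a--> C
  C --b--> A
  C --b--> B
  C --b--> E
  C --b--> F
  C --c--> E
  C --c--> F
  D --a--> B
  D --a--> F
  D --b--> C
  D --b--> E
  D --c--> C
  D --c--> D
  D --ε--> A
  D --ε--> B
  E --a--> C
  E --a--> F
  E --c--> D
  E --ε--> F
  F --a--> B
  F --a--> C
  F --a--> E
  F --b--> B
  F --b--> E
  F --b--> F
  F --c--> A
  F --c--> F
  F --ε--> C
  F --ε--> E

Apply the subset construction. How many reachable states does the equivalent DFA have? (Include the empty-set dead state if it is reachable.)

Start state of the DFA: {A} (ε-closure of the NFA start).
{A} --a--> {C,E,F}  [new]
{A} --b--> {A,C,E,F}  [new]
{A} --c--> {C,E,F}  [seen]
{C,E,F} --a--> {B,C,E,F}  [new]
{C,E,F} --b--> {A,B,C,E,F}  [new]
{C,E,F} --c--> {A,B,C,D,E,F}  [new]
{A,C,E,F} --a--> {B,C,E,F}  [seen]
{A,C,E,F} --b--> {A,B,C,E,F}  [seen]
{A,C,E,F} --c--> {A,B,C,D,E,F}  [seen]
{B,C,E,F} --a--> {A,B,C,D,E,F}  [seen]
{B,C,E,F} --b--> {A,B,C,D,E,F}  [seen]
{B,C,E,F} --c--> {A,B,C,D,E,F}  [seen]
{A,B,C,E,F} --a--> {A,B,C,D,E,F}  [seen]
{A,B,C,E,F} --b--> {A,B,C,D,E,F}  [seen]
{A,B,C,E,F} --c--> {A,B,C,D,E,F}  [seen]
{A,B,C,D,E,F} --a--> {A,B,C,D,E,F}  [seen]
{A,B,C,D,E,F} --b--> {A,B,C,D,E,F}  [seen]
{A,B,C,D,E,F} --c--> {A,B,C,D,E,F}  [seen]
Reachable DFA states: {A}, {C,E,F}, {A,C,E,F}, {B,C,E,F}, {A,B,C,E,F}, {A,B,C,D,E,F}.

6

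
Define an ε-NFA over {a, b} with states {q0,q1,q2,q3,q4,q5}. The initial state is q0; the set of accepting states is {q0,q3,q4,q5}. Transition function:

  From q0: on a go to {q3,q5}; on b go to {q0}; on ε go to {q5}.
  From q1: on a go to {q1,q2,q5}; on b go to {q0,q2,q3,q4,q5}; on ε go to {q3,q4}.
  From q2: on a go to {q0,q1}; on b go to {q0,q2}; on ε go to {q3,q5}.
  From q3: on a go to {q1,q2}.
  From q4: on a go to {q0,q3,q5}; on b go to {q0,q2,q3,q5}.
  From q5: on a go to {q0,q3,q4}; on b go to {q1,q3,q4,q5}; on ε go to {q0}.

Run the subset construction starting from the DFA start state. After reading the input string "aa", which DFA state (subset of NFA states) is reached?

Start: {q0,q5}.
δ(q0,a) = {q3,q5}; δ(q5,a) = {q0,q3,q4}.
Union: {q0,q3,q4,q5}.
After a: {q0,q3,q4,q5}.
δ(q0,a) = {q3,q5}; δ(q3,a) = {q1,q2}; δ(q4,a) = {q0,q3,q5}; δ(q5,a) = {q0,q3,q4}.
Union: {q0,q1,q2,q3,q4,q5}.
After a: {q0,q1,q2,q3,q4,q5}.

{q0,q1,q2,q3,q4,q5}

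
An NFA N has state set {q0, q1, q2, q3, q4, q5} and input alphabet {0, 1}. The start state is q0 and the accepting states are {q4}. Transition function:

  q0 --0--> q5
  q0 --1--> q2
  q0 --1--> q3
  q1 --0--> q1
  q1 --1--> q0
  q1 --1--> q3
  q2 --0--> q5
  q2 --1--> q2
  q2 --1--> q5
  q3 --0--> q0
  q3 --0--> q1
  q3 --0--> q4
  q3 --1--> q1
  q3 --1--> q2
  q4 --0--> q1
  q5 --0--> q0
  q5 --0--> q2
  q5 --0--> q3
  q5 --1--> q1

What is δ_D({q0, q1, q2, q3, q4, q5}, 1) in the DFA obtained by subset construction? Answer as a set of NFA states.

δ(q0,1) = {q2, q3}; δ(q1,1) = {q0, q3}; δ(q2,1) = {q2, q5}; δ(q3,1) = {q1, q2}; δ(q4,1) = ∅; δ(q5,1) = {q1}.
Union: {q0, q1, q2, q3, q5}.

{q0, q1, q2, q3, q5}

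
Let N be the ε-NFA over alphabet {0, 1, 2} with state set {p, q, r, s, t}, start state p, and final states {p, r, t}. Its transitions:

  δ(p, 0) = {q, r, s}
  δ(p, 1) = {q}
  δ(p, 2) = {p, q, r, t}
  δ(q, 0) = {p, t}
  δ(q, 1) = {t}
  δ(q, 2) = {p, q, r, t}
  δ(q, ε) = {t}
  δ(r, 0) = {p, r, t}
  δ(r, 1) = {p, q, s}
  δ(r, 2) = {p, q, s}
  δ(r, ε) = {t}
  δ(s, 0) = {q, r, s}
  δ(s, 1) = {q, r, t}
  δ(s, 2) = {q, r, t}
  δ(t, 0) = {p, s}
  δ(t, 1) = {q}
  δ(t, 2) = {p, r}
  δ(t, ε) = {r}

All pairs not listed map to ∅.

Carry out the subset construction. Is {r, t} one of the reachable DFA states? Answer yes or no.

Start state of the DFA: {p} (ε-closure of the NFA start).
{p} --0--> {q, r, s, t}  [new]
{p} --1--> {q, r, t}  [new]
{p} --2--> {p, q, r, t}  [new]
{q, r, s, t} --0--> {p, q, r, s, t}  [new]
{q, r, s, t} --1--> {p, q, r, s, t}  [seen]
{q, r, s, t} --2--> {p, q, r, s, t}  [seen]
{q, r, t} --0--> {p, r, s, t}  [new]
{q, r, t} --1--> {p, q, r, s, t}  [seen]
{q, r, t} --2--> {p, q, r, s, t}  [seen]
{p, q, r, t} --0--> {p, q, r, s, t}  [seen]
{p, q, r, t} --1--> {p, q, r, s, t}  [seen]
{p, q, r, t} --2--> {p, q, r, s, t}  [seen]
{p, q, r, s, t} --0--> {p, q, r, s, t}  [seen]
{p, q, r, s, t} --1--> {p, q, r, s, t}  [seen]
{p, q, r, s, t} --2--> {p, q, r, s, t}  [seen]
{p, r, s, t} --0--> {p, q, r, s, t}  [seen]
{p, r, s, t} --1--> {p, q, r, s, t}  [seen]
{p, r, s, t} --2--> {p, q, r, s, t}  [seen]
Reachable DFA states: {p}, {q, r, s, t}, {q, r, t}, {p, q, r, t}, {p, q, r, s, t}, {p, r, s, t}.
{r, t} is not among them.

no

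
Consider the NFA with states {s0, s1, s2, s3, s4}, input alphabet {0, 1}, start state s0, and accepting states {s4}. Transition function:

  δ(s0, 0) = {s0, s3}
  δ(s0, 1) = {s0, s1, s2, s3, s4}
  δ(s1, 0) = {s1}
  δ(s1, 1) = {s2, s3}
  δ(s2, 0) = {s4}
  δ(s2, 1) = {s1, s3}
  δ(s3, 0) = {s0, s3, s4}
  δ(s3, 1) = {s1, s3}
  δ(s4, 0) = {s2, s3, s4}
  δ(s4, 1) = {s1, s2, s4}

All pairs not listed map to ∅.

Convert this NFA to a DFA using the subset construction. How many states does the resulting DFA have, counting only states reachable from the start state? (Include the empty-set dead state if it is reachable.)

Start state of the DFA: {s0}.
{s0} --0--> {s0, s3}  [new]
{s0} --1--> {s0, s1, s2, s3, s4}  [new]
{s0, s3} --0--> {s0, s3, s4}  [new]
{s0, s3} --1--> {s0, s1, s2, s3, s4}  [seen]
{s0, s1, s2, s3, s4} --0--> {s0, s1, s2, s3, s4}  [seen]
{s0, s1, s2, s3, s4} --1--> {s0, s1, s2, s3, s4}  [seen]
{s0, s3, s4} --0--> {s0, s2, s3, s4}  [new]
{s0, s3, s4} --1--> {s0, s1, s2, s3, s4}  [seen]
{s0, s2, s3, s4} --0--> {s0, s2, s3, s4}  [seen]
{s0, s2, s3, s4} --1--> {s0, s1, s2, s3, s4}  [seen]
Reachable DFA states: {s0}, {s0, s3}, {s0, s1, s2, s3, s4}, {s0, s3, s4}, {s0, s2, s3, s4}.

5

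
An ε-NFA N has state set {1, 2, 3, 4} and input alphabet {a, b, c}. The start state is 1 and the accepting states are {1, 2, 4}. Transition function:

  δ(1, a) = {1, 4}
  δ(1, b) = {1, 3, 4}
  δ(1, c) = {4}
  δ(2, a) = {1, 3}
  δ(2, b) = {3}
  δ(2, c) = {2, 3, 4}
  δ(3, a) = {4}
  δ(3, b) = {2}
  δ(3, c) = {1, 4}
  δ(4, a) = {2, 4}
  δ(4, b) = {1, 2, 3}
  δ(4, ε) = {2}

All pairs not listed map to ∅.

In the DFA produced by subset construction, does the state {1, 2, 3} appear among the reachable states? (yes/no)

yes

Start state of the DFA: {1} (ε-closure of the NFA start).
{1} --a--> {1, 2, 4}  [new]
{1} --b--> {1, 2, 3, 4}  [new]
{1} --c--> {2, 4}  [new]
{1, 2, 4} --a--> {1, 2, 3, 4}  [seen]
{1, 2, 4} --b--> {1, 2, 3, 4}  [seen]
{1, 2, 4} --c--> {2, 3, 4}  [new]
{1, 2, 3, 4} --a--> {1, 2, 3, 4}  [seen]
{1, 2, 3, 4} --b--> {1, 2, 3, 4}  [seen]
{1, 2, 3, 4} --c--> {1, 2, 3, 4}  [seen]
{2, 4} --a--> {1, 2, 3, 4}  [seen]
{2, 4} --b--> {1, 2, 3}  [new]
{2, 4} --c--> {2, 3, 4}  [seen]
{2, 3, 4} --a--> {1, 2, 3, 4}  [seen]
{2, 3, 4} --b--> {1, 2, 3}  [seen]
{2, 3, 4} --c--> {1, 2, 3, 4}  [seen]
{1, 2, 3} --a--> {1, 2, 3, 4}  [seen]
{1, 2, 3} --b--> {1, 2, 3, 4}  [seen]
{1, 2, 3} --c--> {1, 2, 3, 4}  [seen]
Reachable DFA states: {1}, {1, 2, 4}, {1, 2, 3, 4}, {2, 4}, {2, 3, 4}, {1, 2, 3}.
{1, 2, 3} is among them.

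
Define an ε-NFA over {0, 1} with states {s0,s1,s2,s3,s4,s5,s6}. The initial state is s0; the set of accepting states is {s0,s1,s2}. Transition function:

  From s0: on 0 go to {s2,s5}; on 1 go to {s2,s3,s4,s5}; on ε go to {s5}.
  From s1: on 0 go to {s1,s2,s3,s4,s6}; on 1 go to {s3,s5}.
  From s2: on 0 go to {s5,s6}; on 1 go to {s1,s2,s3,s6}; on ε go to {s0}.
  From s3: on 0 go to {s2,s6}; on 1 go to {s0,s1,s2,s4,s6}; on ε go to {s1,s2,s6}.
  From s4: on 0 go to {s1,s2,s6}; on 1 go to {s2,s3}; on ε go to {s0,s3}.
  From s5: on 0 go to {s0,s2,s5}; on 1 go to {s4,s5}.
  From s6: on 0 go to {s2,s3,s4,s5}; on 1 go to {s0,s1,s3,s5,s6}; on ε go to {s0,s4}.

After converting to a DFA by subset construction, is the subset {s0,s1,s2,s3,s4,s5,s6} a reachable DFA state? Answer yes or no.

Start state of the DFA: {s0,s5} (ε-closure of the NFA start).
{s0,s5} --0--> {s0,s2,s5}  [new]
{s0,s5} --1--> {s0,s1,s2,s3,s4,s5,s6}  [new]
{s0,s2,s5} --0--> {s0,s1,s2,s3,s4,s5,s6}  [seen]
{s0,s2,s5} --1--> {s0,s1,s2,s3,s4,s5,s6}  [seen]
{s0,s1,s2,s3,s4,s5,s6} --0--> {s0,s1,s2,s3,s4,s5,s6}  [seen]
{s0,s1,s2,s3,s4,s5,s6} --1--> {s0,s1,s2,s3,s4,s5,s6}  [seen]
Reachable DFA states: {s0,s5}, {s0,s2,s5}, {s0,s1,s2,s3,s4,s5,s6}.
{s0,s1,s2,s3,s4,s5,s6} is among them.

yes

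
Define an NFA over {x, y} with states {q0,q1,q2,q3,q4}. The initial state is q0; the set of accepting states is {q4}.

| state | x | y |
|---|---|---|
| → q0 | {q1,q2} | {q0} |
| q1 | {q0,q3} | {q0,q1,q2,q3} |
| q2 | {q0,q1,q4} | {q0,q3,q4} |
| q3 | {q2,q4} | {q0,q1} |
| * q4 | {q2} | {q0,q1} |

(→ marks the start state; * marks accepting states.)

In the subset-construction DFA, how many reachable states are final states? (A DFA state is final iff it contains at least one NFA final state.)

Start state of the DFA: {q0}.
{q0} --x--> {q1,q2}  [new]
{q0} --y--> {q0}  [seen]
{q1,q2} --x--> {q0,q1,q3,q4}  [new]
{q1,q2} --y--> {q0,q1,q2,q3,q4}  [new]
{q0,q1,q3,q4} --x--> {q0,q1,q2,q3,q4}  [seen]
{q0,q1,q3,q4} --y--> {q0,q1,q2,q3}  [new]
{q0,q1,q2,q3,q4} --x--> {q0,q1,q2,q3,q4}  [seen]
{q0,q1,q2,q3,q4} --y--> {q0,q1,q2,q3,q4}  [seen]
{q0,q1,q2,q3} --x--> {q0,q1,q2,q3,q4}  [seen]
{q0,q1,q2,q3} --y--> {q0,q1,q2,q3,q4}  [seen]
Reachable DFA states: {q0}, {q1,q2}, {q0,q1,q3,q4}, {q0,q1,q2,q3,q4}, {q0,q1,q2,q3}.
Accepting DFA states (contain an NFA accepting state): {q0,q1,q3,q4}, {q0,q1,q2,q3,q4}.

2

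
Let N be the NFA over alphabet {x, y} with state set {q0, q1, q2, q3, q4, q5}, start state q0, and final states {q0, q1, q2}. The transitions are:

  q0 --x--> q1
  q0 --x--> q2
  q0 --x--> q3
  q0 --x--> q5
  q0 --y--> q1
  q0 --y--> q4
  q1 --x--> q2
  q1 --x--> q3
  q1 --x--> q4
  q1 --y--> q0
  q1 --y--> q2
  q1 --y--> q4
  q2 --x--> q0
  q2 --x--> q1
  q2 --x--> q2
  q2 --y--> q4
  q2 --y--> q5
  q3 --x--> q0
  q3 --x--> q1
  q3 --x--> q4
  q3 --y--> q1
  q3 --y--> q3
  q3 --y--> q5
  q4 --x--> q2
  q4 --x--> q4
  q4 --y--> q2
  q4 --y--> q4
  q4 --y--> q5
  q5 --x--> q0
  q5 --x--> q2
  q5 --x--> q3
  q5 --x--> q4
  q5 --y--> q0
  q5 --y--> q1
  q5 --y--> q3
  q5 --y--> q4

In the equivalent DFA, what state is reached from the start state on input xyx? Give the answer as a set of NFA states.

{q0, q1, q2, q3, q4, q5}

Start: {q0}.
δ(q0,x) = {q1, q2, q3, q5}.
Union: {q1, q2, q3, q5}.
After x: {q1, q2, q3, q5}.
δ(q1,y) = {q0, q2, q4}; δ(q2,y) = {q4, q5}; δ(q3,y) = {q1, q3, q5}; δ(q5,y) = {q0, q1, q3, q4}.
Union: {q0, q1, q2, q3, q4, q5}.
After y: {q0, q1, q2, q3, q4, q5}.
δ(q0,x) = {q1, q2, q3, q5}; δ(q1,x) = {q2, q3, q4}; δ(q2,x) = {q0, q1, q2}; δ(q3,x) = {q0, q1, q4}; δ(q4,x) = {q2, q4}; δ(q5,x) = {q0, q2, q3, q4}.
Union: {q0, q1, q2, q3, q4, q5}.
After x: {q0, q1, q2, q3, q4, q5}.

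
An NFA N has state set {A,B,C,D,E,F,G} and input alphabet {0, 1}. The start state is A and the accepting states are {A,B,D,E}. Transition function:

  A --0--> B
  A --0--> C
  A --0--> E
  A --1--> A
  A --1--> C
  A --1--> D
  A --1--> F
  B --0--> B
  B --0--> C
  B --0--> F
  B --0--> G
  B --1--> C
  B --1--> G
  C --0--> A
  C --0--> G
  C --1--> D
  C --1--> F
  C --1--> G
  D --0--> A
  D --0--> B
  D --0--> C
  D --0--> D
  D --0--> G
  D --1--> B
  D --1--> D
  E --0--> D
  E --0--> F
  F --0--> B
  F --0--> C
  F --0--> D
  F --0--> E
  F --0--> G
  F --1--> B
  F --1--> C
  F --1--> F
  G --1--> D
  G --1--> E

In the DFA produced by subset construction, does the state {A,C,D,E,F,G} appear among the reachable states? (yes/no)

no

Start state of the DFA: {A}.
{A} --0--> {B,C,E}  [new]
{A} --1--> {A,C,D,F}  [new]
{B,C,E} --0--> {A,B,C,D,F,G}  [new]
{B,C,E} --1--> {C,D,F,G}  [new]
{A,C,D,F} --0--> {A,B,C,D,E,G}  [new]
{A,C,D,F} --1--> {A,B,C,D,F,G}  [seen]
{A,B,C,D,F,G} --0--> {A,B,C,D,E,F,G}  [new]
{A,B,C,D,F,G} --1--> {A,B,C,D,E,F,G}  [seen]
{C,D,F,G} --0--> {A,B,C,D,E,G}  [seen]
{C,D,F,G} --1--> {B,C,D,E,F,G}  [new]
{A,B,C,D,E,G} --0--> {A,B,C,D,E,F,G}  [seen]
{A,B,C,D,E,G} --1--> {A,B,C,D,E,F,G}  [seen]
{A,B,C,D,E,F,G} --0--> {A,B,C,D,E,F,G}  [seen]
{A,B,C,D,E,F,G} --1--> {A,B,C,D,E,F,G}  [seen]
{B,C,D,E,F,G} --0--> {A,B,C,D,E,F,G}  [seen]
{B,C,D,E,F,G} --1--> {B,C,D,E,F,G}  [seen]
Reachable DFA states: {A}, {B,C,E}, {A,C,D,F}, {A,B,C,D,F,G}, {C,D,F,G}, {A,B,C,D,E,G}, {A,B,C,D,E,F,G}, {B,C,D,E,F,G}.
{A,C,D,E,F,G} is not among them.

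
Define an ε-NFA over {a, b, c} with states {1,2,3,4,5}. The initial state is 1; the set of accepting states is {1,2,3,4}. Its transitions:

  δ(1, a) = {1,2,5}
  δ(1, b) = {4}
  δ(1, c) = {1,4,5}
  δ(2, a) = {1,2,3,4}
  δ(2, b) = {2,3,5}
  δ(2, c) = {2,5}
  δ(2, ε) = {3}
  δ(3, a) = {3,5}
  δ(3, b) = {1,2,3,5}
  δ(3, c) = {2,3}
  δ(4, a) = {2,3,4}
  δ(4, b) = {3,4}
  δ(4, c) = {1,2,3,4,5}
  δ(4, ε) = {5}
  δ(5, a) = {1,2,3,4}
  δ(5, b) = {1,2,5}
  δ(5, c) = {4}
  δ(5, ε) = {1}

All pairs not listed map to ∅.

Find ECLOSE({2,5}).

{1,2,3,5}

Begin with {2,5}.
2 →ε {3}; add 3.
5 →ε {1}; add 1.
ε-closure = {1,2,3,5}.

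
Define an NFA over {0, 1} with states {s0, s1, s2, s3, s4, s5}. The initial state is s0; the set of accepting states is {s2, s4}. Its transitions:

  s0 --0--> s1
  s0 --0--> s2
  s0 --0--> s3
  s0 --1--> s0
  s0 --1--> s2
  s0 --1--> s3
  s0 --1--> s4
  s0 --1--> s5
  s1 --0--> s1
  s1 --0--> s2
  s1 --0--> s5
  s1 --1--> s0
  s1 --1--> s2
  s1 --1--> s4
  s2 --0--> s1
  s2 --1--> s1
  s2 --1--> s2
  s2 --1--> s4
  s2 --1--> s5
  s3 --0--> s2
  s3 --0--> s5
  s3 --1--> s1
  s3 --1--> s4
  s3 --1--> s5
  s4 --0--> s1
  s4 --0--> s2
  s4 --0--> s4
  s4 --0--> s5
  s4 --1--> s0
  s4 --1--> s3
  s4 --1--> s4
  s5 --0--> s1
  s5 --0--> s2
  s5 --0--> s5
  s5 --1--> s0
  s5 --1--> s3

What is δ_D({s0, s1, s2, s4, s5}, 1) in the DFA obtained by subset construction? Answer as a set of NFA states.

δ(s0,1) = {s0, s2, s3, s4, s5}; δ(s1,1) = {s0, s2, s4}; δ(s2,1) = {s1, s2, s4, s5}; δ(s4,1) = {s0, s3, s4}; δ(s5,1) = {s0, s3}.
Union: {s0, s1, s2, s3, s4, s5}.

{s0, s1, s2, s3, s4, s5}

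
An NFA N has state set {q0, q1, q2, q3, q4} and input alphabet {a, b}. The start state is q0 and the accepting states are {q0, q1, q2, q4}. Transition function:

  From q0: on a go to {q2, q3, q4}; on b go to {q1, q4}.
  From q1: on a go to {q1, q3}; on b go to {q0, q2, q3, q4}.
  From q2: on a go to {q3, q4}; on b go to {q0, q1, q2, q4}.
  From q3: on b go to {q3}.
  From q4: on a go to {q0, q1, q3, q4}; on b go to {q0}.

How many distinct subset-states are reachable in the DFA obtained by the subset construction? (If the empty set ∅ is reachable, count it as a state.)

Start state of the DFA: {q0}.
{q0} --a--> {q2, q3, q4}  [new]
{q0} --b--> {q1, q4}  [new]
{q2, q3, q4} --a--> {q0, q1, q3, q4}  [new]
{q2, q3, q4} --b--> {q0, q1, q2, q3, q4}  [new]
{q1, q4} --a--> {q0, q1, q3, q4}  [seen]
{q1, q4} --b--> {q0, q2, q3, q4}  [new]
{q0, q1, q3, q4} --a--> {q0, q1, q2, q3, q4}  [seen]
{q0, q1, q3, q4} --b--> {q0, q1, q2, q3, q4}  [seen]
{q0, q1, q2, q3, q4} --a--> {q0, q1, q2, q3, q4}  [seen]
{q0, q1, q2, q3, q4} --b--> {q0, q1, q2, q3, q4}  [seen]
{q0, q2, q3, q4} --a--> {q0, q1, q2, q3, q4}  [seen]
{q0, q2, q3, q4} --b--> {q0, q1, q2, q3, q4}  [seen]
Reachable DFA states: {q0}, {q2, q3, q4}, {q1, q4}, {q0, q1, q3, q4}, {q0, q1, q2, q3, q4}, {q0, q2, q3, q4}.

6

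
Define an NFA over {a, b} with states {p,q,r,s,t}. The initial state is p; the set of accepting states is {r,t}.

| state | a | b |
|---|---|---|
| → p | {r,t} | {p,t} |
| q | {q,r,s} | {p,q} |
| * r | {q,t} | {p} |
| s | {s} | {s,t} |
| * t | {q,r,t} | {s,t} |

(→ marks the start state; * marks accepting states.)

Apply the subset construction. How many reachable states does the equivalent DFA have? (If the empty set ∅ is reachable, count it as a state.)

Start state of the DFA: {p}.
{p} --a--> {r,t}  [new]
{p} --b--> {p,t}  [new]
{r,t} --a--> {q,r,t}  [new]
{r,t} --b--> {p,s,t}  [new]
{p,t} --a--> {q,r,t}  [seen]
{p,t} --b--> {p,s,t}  [seen]
{q,r,t} --a--> {q,r,s,t}  [new]
{q,r,t} --b--> {p,q,s,t}  [new]
{p,s,t} --a--> {q,r,s,t}  [seen]
{p,s,t} --b--> {p,s,t}  [seen]
{q,r,s,t} --a--> {q,r,s,t}  [seen]
{q,r,s,t} --b--> {p,q,s,t}  [seen]
{p,q,s,t} --a--> {q,r,s,t}  [seen]
{p,q,s,t} --b--> {p,q,s,t}  [seen]
Reachable DFA states: {p}, {r,t}, {p,t}, {q,r,t}, {p,s,t}, {q,r,s,t}, {p,q,s,t}.

7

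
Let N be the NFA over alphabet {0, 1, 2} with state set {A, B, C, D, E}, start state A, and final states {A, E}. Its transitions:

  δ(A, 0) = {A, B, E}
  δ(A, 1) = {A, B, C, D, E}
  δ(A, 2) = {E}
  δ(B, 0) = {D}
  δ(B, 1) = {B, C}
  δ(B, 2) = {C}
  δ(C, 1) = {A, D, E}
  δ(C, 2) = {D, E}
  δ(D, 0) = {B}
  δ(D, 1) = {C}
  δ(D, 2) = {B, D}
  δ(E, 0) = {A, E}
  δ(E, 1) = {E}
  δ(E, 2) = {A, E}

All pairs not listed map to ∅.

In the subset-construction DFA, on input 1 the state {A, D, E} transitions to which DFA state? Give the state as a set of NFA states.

{A, B, C, D, E}

δ(A,1) = {A, B, C, D, E}; δ(D,1) = {C}; δ(E,1) = {E}.
Union: {A, B, C, D, E}.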